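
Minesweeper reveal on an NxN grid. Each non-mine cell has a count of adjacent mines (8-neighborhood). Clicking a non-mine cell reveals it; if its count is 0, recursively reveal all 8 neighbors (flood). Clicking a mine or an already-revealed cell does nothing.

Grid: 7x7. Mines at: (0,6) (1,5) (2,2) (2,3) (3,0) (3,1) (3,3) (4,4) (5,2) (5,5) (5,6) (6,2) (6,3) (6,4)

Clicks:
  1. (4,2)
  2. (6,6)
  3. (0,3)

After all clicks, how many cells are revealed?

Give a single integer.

Click 1 (4,2) count=3: revealed 1 new [(4,2)] -> total=1
Click 2 (6,6) count=2: revealed 1 new [(6,6)] -> total=2
Click 3 (0,3) count=0: revealed 12 new [(0,0) (0,1) (0,2) (0,3) (0,4) (1,0) (1,1) (1,2) (1,3) (1,4) (2,0) (2,1)] -> total=14

Answer: 14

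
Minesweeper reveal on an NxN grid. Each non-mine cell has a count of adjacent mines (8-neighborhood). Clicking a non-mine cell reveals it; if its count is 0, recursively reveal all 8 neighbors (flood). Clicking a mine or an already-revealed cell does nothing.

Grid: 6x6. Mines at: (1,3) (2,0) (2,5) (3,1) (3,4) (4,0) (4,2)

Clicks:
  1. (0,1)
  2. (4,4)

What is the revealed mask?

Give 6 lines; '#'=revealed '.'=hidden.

Answer: ###...
###...
......
......
....#.
......

Derivation:
Click 1 (0,1) count=0: revealed 6 new [(0,0) (0,1) (0,2) (1,0) (1,1) (1,2)] -> total=6
Click 2 (4,4) count=1: revealed 1 new [(4,4)] -> total=7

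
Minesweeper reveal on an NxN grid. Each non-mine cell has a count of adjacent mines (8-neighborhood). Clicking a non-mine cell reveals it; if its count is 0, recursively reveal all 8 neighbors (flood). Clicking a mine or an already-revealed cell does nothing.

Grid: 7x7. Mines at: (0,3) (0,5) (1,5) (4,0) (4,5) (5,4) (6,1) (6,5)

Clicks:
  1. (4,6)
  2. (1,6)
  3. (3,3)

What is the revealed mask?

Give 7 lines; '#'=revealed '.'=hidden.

Answer: ###....
#####.#
#####..
#####..
.####.#
.###...
.......

Derivation:
Click 1 (4,6) count=1: revealed 1 new [(4,6)] -> total=1
Click 2 (1,6) count=2: revealed 1 new [(1,6)] -> total=2
Click 3 (3,3) count=0: revealed 25 new [(0,0) (0,1) (0,2) (1,0) (1,1) (1,2) (1,3) (1,4) (2,0) (2,1) (2,2) (2,3) (2,4) (3,0) (3,1) (3,2) (3,3) (3,4) (4,1) (4,2) (4,3) (4,4) (5,1) (5,2) (5,3)] -> total=27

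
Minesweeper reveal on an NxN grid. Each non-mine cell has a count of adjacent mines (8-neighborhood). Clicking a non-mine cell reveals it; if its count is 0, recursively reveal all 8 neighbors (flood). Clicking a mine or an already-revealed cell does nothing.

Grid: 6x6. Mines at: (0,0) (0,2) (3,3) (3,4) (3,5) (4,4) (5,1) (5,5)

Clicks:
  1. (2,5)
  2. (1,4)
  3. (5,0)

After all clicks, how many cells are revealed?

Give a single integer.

Click 1 (2,5) count=2: revealed 1 new [(2,5)] -> total=1
Click 2 (1,4) count=0: revealed 8 new [(0,3) (0,4) (0,5) (1,3) (1,4) (1,5) (2,3) (2,4)] -> total=9
Click 3 (5,0) count=1: revealed 1 new [(5,0)] -> total=10

Answer: 10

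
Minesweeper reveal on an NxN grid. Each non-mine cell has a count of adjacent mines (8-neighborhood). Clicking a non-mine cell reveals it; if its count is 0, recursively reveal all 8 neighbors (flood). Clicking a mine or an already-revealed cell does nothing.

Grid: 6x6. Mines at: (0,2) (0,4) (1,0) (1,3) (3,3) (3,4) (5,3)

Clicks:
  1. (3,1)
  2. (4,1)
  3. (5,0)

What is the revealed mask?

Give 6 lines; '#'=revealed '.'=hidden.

Click 1 (3,1) count=0: revealed 12 new [(2,0) (2,1) (2,2) (3,0) (3,1) (3,2) (4,0) (4,1) (4,2) (5,0) (5,1) (5,2)] -> total=12
Click 2 (4,1) count=0: revealed 0 new [(none)] -> total=12
Click 3 (5,0) count=0: revealed 0 new [(none)] -> total=12

Answer: ......
......
###...
###...
###...
###...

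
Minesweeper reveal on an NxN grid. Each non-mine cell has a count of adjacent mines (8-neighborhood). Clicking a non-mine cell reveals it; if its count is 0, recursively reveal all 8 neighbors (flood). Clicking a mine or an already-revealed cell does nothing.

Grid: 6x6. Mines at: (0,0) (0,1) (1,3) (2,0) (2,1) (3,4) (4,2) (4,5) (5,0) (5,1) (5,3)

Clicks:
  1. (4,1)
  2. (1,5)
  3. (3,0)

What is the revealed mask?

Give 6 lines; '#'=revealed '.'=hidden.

Answer: ....##
....##
....##
#.....
.#....
......

Derivation:
Click 1 (4,1) count=3: revealed 1 new [(4,1)] -> total=1
Click 2 (1,5) count=0: revealed 6 new [(0,4) (0,5) (1,4) (1,5) (2,4) (2,5)] -> total=7
Click 3 (3,0) count=2: revealed 1 new [(3,0)] -> total=8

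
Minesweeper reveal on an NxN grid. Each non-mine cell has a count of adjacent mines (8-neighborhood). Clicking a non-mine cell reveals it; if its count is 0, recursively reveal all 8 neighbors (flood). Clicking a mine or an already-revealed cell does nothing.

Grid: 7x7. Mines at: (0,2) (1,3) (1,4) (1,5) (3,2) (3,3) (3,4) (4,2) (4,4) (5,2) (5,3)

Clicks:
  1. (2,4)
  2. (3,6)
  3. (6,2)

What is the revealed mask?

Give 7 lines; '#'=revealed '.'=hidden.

Answer: .......
.......
....###
.....##
.....##
....###
..#.###

Derivation:
Click 1 (2,4) count=5: revealed 1 new [(2,4)] -> total=1
Click 2 (3,6) count=0: revealed 12 new [(2,5) (2,6) (3,5) (3,6) (4,5) (4,6) (5,4) (5,5) (5,6) (6,4) (6,5) (6,6)] -> total=13
Click 3 (6,2) count=2: revealed 1 new [(6,2)] -> total=14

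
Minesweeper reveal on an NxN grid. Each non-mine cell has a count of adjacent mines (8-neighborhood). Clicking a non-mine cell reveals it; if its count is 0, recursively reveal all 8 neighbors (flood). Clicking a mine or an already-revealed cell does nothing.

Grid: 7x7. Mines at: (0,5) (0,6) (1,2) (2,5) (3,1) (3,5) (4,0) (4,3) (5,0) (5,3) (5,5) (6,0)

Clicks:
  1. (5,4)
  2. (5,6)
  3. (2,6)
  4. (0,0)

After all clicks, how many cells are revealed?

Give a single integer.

Answer: 9

Derivation:
Click 1 (5,4) count=3: revealed 1 new [(5,4)] -> total=1
Click 2 (5,6) count=1: revealed 1 new [(5,6)] -> total=2
Click 3 (2,6) count=2: revealed 1 new [(2,6)] -> total=3
Click 4 (0,0) count=0: revealed 6 new [(0,0) (0,1) (1,0) (1,1) (2,0) (2,1)] -> total=9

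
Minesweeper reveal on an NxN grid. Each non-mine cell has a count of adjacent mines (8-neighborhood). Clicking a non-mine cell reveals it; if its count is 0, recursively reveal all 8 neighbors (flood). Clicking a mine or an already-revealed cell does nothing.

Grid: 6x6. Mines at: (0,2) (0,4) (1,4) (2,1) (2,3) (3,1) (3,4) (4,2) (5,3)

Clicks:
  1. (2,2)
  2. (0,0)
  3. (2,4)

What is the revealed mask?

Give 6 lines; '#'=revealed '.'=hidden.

Answer: ##....
##....
..#.#.
......
......
......

Derivation:
Click 1 (2,2) count=3: revealed 1 new [(2,2)] -> total=1
Click 2 (0,0) count=0: revealed 4 new [(0,0) (0,1) (1,0) (1,1)] -> total=5
Click 3 (2,4) count=3: revealed 1 new [(2,4)] -> total=6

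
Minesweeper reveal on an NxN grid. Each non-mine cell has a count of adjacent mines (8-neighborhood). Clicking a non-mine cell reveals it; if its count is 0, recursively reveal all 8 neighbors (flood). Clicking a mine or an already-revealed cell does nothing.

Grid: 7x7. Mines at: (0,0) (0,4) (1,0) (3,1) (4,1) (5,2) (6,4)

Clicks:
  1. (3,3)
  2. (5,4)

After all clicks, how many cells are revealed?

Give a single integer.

Click 1 (3,3) count=0: revealed 33 new [(0,1) (0,2) (0,3) (0,5) (0,6) (1,1) (1,2) (1,3) (1,4) (1,5) (1,6) (2,1) (2,2) (2,3) (2,4) (2,5) (2,6) (3,2) (3,3) (3,4) (3,5) (3,6) (4,2) (4,3) (4,4) (4,5) (4,6) (5,3) (5,4) (5,5) (5,6) (6,5) (6,6)] -> total=33
Click 2 (5,4) count=1: revealed 0 new [(none)] -> total=33

Answer: 33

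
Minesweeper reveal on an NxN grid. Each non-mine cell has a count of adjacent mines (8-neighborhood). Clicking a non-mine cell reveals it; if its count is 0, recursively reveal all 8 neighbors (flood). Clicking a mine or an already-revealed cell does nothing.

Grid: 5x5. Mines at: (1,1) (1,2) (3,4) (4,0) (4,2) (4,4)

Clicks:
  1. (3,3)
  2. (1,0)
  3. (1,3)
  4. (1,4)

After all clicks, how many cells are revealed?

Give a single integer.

Answer: 8

Derivation:
Click 1 (3,3) count=3: revealed 1 new [(3,3)] -> total=1
Click 2 (1,0) count=1: revealed 1 new [(1,0)] -> total=2
Click 3 (1,3) count=1: revealed 1 new [(1,3)] -> total=3
Click 4 (1,4) count=0: revealed 5 new [(0,3) (0,4) (1,4) (2,3) (2,4)] -> total=8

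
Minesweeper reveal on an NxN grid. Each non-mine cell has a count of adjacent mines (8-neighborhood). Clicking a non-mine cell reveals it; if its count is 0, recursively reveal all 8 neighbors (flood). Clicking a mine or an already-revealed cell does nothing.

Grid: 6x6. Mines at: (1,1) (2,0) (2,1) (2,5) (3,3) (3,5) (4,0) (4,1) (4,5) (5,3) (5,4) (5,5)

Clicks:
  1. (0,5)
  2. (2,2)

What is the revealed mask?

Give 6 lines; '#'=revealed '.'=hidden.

Click 1 (0,5) count=0: revealed 11 new [(0,2) (0,3) (0,4) (0,5) (1,2) (1,3) (1,4) (1,5) (2,2) (2,3) (2,4)] -> total=11
Click 2 (2,2) count=3: revealed 0 new [(none)] -> total=11

Answer: ..####
..####
..###.
......
......
......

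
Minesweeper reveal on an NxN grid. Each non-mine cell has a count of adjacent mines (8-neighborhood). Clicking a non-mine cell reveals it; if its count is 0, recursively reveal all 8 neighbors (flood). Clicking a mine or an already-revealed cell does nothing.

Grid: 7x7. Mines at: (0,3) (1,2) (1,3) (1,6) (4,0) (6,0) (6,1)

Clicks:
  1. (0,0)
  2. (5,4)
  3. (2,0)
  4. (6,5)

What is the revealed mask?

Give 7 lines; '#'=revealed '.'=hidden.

Click 1 (0,0) count=0: revealed 8 new [(0,0) (0,1) (1,0) (1,1) (2,0) (2,1) (3,0) (3,1)] -> total=8
Click 2 (5,4) count=0: revealed 27 new [(2,2) (2,3) (2,4) (2,5) (2,6) (3,2) (3,3) (3,4) (3,5) (3,6) (4,1) (4,2) (4,3) (4,4) (4,5) (4,6) (5,1) (5,2) (5,3) (5,4) (5,5) (5,6) (6,2) (6,3) (6,4) (6,5) (6,6)] -> total=35
Click 3 (2,0) count=0: revealed 0 new [(none)] -> total=35
Click 4 (6,5) count=0: revealed 0 new [(none)] -> total=35

Answer: ##.....
##.....
#######
#######
.######
.######
..#####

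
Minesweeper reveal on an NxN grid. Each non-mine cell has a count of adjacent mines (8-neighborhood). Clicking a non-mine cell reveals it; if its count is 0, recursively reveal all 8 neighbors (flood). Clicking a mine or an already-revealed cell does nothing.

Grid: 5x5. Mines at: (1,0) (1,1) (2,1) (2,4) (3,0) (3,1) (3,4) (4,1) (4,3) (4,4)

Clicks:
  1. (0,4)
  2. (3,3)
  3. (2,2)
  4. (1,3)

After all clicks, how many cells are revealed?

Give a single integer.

Click 1 (0,4) count=0: revealed 6 new [(0,2) (0,3) (0,4) (1,2) (1,3) (1,4)] -> total=6
Click 2 (3,3) count=4: revealed 1 new [(3,3)] -> total=7
Click 3 (2,2) count=3: revealed 1 new [(2,2)] -> total=8
Click 4 (1,3) count=1: revealed 0 new [(none)] -> total=8

Answer: 8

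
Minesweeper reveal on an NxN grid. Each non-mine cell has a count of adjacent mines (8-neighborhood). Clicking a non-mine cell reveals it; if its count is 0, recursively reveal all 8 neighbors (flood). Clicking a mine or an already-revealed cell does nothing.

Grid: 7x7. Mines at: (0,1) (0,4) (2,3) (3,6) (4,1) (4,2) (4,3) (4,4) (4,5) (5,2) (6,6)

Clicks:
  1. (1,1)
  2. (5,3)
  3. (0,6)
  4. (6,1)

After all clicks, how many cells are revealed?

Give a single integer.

Answer: 9

Derivation:
Click 1 (1,1) count=1: revealed 1 new [(1,1)] -> total=1
Click 2 (5,3) count=4: revealed 1 new [(5,3)] -> total=2
Click 3 (0,6) count=0: revealed 6 new [(0,5) (0,6) (1,5) (1,6) (2,5) (2,6)] -> total=8
Click 4 (6,1) count=1: revealed 1 new [(6,1)] -> total=9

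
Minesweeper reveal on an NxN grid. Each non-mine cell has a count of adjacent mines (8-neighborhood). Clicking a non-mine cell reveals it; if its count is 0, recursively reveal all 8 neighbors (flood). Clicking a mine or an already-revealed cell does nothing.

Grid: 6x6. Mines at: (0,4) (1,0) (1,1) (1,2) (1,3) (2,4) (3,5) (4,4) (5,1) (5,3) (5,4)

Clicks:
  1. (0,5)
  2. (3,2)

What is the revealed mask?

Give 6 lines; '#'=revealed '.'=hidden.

Answer: .....#
......
####..
####..
####..
......

Derivation:
Click 1 (0,5) count=1: revealed 1 new [(0,5)] -> total=1
Click 2 (3,2) count=0: revealed 12 new [(2,0) (2,1) (2,2) (2,3) (3,0) (3,1) (3,2) (3,3) (4,0) (4,1) (4,2) (4,3)] -> total=13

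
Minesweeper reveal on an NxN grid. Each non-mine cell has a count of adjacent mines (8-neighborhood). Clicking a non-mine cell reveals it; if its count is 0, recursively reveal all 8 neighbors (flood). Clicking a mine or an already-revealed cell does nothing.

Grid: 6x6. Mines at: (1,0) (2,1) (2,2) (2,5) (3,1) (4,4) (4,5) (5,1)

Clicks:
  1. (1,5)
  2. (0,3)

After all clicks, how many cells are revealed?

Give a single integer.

Answer: 10

Derivation:
Click 1 (1,5) count=1: revealed 1 new [(1,5)] -> total=1
Click 2 (0,3) count=0: revealed 9 new [(0,1) (0,2) (0,3) (0,4) (0,5) (1,1) (1,2) (1,3) (1,4)] -> total=10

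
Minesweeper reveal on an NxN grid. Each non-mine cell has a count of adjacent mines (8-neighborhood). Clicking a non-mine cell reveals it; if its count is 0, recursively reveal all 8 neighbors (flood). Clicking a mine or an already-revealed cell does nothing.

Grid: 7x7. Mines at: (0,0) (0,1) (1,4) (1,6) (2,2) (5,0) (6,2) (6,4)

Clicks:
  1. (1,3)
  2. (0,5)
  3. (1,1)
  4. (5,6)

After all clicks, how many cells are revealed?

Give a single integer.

Answer: 27

Derivation:
Click 1 (1,3) count=2: revealed 1 new [(1,3)] -> total=1
Click 2 (0,5) count=2: revealed 1 new [(0,5)] -> total=2
Click 3 (1,1) count=3: revealed 1 new [(1,1)] -> total=3
Click 4 (5,6) count=0: revealed 24 new [(2,3) (2,4) (2,5) (2,6) (3,1) (3,2) (3,3) (3,4) (3,5) (3,6) (4,1) (4,2) (4,3) (4,4) (4,5) (4,6) (5,1) (5,2) (5,3) (5,4) (5,5) (5,6) (6,5) (6,6)] -> total=27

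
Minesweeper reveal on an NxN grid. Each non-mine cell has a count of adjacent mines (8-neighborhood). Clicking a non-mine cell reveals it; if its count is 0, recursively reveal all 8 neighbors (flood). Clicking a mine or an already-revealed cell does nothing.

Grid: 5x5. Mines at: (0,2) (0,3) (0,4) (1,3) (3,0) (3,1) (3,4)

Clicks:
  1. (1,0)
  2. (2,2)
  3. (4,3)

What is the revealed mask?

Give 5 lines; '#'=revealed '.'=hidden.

Click 1 (1,0) count=0: revealed 6 new [(0,0) (0,1) (1,0) (1,1) (2,0) (2,1)] -> total=6
Click 2 (2,2) count=2: revealed 1 new [(2,2)] -> total=7
Click 3 (4,3) count=1: revealed 1 new [(4,3)] -> total=8

Answer: ##...
##...
###..
.....
...#.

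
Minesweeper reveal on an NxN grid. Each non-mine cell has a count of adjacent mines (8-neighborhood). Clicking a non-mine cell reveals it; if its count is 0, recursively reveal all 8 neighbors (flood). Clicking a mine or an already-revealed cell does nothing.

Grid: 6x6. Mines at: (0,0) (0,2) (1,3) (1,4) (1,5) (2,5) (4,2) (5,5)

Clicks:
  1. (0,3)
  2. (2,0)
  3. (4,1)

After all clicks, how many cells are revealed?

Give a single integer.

Click 1 (0,3) count=3: revealed 1 new [(0,3)] -> total=1
Click 2 (2,0) count=0: revealed 13 new [(1,0) (1,1) (1,2) (2,0) (2,1) (2,2) (3,0) (3,1) (3,2) (4,0) (4,1) (5,0) (5,1)] -> total=14
Click 3 (4,1) count=1: revealed 0 new [(none)] -> total=14

Answer: 14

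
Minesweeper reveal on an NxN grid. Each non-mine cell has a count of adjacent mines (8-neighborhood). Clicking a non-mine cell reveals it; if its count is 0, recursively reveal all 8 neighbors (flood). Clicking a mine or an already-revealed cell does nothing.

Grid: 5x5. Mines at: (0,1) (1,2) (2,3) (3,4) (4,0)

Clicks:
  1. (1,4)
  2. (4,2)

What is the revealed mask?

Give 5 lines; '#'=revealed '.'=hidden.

Answer: .....
....#
.....
.###.
.###.

Derivation:
Click 1 (1,4) count=1: revealed 1 new [(1,4)] -> total=1
Click 2 (4,2) count=0: revealed 6 new [(3,1) (3,2) (3,3) (4,1) (4,2) (4,3)] -> total=7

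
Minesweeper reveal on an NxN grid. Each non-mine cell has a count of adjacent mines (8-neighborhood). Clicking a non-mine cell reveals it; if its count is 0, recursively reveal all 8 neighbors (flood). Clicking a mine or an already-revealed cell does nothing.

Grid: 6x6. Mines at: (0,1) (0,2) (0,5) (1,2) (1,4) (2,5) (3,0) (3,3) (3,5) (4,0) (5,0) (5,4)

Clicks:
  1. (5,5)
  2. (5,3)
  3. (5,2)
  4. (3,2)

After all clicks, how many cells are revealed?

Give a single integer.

Answer: 8

Derivation:
Click 1 (5,5) count=1: revealed 1 new [(5,5)] -> total=1
Click 2 (5,3) count=1: revealed 1 new [(5,3)] -> total=2
Click 3 (5,2) count=0: revealed 5 new [(4,1) (4,2) (4,3) (5,1) (5,2)] -> total=7
Click 4 (3,2) count=1: revealed 1 new [(3,2)] -> total=8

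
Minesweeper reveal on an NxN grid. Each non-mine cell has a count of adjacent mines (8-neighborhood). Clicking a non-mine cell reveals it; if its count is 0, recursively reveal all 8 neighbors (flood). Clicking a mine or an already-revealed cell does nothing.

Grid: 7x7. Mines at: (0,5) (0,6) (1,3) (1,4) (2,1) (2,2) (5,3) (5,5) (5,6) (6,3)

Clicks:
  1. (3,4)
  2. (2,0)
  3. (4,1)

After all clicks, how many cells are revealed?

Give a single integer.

Click 1 (3,4) count=0: revealed 14 new [(1,5) (1,6) (2,3) (2,4) (2,5) (2,6) (3,3) (3,4) (3,5) (3,6) (4,3) (4,4) (4,5) (4,6)] -> total=14
Click 2 (2,0) count=1: revealed 1 new [(2,0)] -> total=15
Click 3 (4,1) count=0: revealed 12 new [(3,0) (3,1) (3,2) (4,0) (4,1) (4,2) (5,0) (5,1) (5,2) (6,0) (6,1) (6,2)] -> total=27

Answer: 27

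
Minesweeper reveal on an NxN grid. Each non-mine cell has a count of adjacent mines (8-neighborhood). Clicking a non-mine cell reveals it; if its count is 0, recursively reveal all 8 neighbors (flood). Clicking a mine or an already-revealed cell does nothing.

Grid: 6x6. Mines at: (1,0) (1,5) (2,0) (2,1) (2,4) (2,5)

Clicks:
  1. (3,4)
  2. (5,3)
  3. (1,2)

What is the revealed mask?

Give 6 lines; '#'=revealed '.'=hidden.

Click 1 (3,4) count=2: revealed 1 new [(3,4)] -> total=1
Click 2 (5,3) count=0: revealed 17 new [(3,0) (3,1) (3,2) (3,3) (3,5) (4,0) (4,1) (4,2) (4,3) (4,4) (4,5) (5,0) (5,1) (5,2) (5,3) (5,4) (5,5)] -> total=18
Click 3 (1,2) count=1: revealed 1 new [(1,2)] -> total=19

Answer: ......
..#...
......
######
######
######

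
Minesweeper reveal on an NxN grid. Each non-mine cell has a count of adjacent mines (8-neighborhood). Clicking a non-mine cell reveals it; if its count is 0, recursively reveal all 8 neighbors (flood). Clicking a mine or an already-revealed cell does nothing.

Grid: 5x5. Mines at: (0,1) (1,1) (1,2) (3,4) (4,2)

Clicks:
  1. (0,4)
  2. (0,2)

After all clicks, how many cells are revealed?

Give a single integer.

Click 1 (0,4) count=0: revealed 6 new [(0,3) (0,4) (1,3) (1,4) (2,3) (2,4)] -> total=6
Click 2 (0,2) count=3: revealed 1 new [(0,2)] -> total=7

Answer: 7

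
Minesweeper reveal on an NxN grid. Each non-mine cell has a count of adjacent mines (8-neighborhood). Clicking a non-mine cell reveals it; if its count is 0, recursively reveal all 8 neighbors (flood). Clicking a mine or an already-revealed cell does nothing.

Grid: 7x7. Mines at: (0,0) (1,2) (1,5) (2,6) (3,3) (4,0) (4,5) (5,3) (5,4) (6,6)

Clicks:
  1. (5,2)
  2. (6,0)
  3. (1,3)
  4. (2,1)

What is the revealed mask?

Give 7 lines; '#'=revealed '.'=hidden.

Click 1 (5,2) count=1: revealed 1 new [(5,2)] -> total=1
Click 2 (6,0) count=0: revealed 5 new [(5,0) (5,1) (6,0) (6,1) (6,2)] -> total=6
Click 3 (1,3) count=1: revealed 1 new [(1,3)] -> total=7
Click 4 (2,1) count=1: revealed 1 new [(2,1)] -> total=8

Answer: .......
...#...
.#.....
.......
.......
###....
###....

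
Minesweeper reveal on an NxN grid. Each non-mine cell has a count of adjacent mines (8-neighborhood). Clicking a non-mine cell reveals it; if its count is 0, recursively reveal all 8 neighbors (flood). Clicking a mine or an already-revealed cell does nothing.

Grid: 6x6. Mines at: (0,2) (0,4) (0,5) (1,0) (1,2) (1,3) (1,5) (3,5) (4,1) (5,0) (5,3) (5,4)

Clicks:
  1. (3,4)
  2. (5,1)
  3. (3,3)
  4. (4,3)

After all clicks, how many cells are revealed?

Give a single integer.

Click 1 (3,4) count=1: revealed 1 new [(3,4)] -> total=1
Click 2 (5,1) count=2: revealed 1 new [(5,1)] -> total=2
Click 3 (3,3) count=0: revealed 8 new [(2,2) (2,3) (2,4) (3,2) (3,3) (4,2) (4,3) (4,4)] -> total=10
Click 4 (4,3) count=2: revealed 0 new [(none)] -> total=10

Answer: 10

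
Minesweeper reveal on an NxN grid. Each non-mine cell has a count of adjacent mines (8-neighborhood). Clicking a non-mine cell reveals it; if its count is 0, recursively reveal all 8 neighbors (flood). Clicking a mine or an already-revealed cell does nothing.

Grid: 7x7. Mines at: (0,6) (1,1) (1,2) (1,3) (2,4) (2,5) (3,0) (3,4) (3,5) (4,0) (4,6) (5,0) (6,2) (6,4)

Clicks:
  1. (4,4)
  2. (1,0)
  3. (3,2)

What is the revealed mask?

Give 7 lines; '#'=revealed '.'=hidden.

Click 1 (4,4) count=2: revealed 1 new [(4,4)] -> total=1
Click 2 (1,0) count=1: revealed 1 new [(1,0)] -> total=2
Click 3 (3,2) count=0: revealed 12 new [(2,1) (2,2) (2,3) (3,1) (3,2) (3,3) (4,1) (4,2) (4,3) (5,1) (5,2) (5,3)] -> total=14

Answer: .......
#......
.###...
.###...
.####..
.###...
.......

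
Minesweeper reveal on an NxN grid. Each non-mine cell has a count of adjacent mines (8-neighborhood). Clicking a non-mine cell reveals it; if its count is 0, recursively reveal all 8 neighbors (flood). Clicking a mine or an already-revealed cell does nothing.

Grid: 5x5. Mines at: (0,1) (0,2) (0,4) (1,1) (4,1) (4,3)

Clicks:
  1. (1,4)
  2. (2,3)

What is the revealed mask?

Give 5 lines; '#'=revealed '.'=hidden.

Click 1 (1,4) count=1: revealed 1 new [(1,4)] -> total=1
Click 2 (2,3) count=0: revealed 8 new [(1,2) (1,3) (2,2) (2,3) (2,4) (3,2) (3,3) (3,4)] -> total=9

Answer: .....
..###
..###
..###
.....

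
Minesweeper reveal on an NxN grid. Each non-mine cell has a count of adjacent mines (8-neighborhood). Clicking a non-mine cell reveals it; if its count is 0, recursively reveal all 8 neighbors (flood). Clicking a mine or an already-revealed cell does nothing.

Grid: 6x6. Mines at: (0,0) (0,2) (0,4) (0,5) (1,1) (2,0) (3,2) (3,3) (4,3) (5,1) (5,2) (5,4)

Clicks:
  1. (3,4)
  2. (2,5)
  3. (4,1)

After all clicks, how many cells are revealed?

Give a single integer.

Answer: 9

Derivation:
Click 1 (3,4) count=2: revealed 1 new [(3,4)] -> total=1
Click 2 (2,5) count=0: revealed 7 new [(1,4) (1,5) (2,4) (2,5) (3,5) (4,4) (4,5)] -> total=8
Click 3 (4,1) count=3: revealed 1 new [(4,1)] -> total=9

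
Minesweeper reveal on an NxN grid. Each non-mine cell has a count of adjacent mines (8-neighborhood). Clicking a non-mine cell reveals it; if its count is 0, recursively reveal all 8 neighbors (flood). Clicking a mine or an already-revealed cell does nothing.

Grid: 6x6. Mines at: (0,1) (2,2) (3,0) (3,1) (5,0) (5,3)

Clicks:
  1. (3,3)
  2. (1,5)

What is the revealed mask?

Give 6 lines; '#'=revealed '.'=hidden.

Answer: ..####
..####
...###
...###
...###
....##

Derivation:
Click 1 (3,3) count=1: revealed 1 new [(3,3)] -> total=1
Click 2 (1,5) count=0: revealed 18 new [(0,2) (0,3) (0,4) (0,5) (1,2) (1,3) (1,4) (1,5) (2,3) (2,4) (2,5) (3,4) (3,5) (4,3) (4,4) (4,5) (5,4) (5,5)] -> total=19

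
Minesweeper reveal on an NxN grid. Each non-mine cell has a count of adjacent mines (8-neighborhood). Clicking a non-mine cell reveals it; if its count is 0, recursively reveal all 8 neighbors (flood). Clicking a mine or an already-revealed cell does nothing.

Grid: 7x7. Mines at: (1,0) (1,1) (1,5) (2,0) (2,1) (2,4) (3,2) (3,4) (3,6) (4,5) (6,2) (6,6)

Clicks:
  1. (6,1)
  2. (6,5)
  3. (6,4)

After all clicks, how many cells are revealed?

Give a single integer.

Answer: 7

Derivation:
Click 1 (6,1) count=1: revealed 1 new [(6,1)] -> total=1
Click 2 (6,5) count=1: revealed 1 new [(6,5)] -> total=2
Click 3 (6,4) count=0: revealed 5 new [(5,3) (5,4) (5,5) (6,3) (6,4)] -> total=7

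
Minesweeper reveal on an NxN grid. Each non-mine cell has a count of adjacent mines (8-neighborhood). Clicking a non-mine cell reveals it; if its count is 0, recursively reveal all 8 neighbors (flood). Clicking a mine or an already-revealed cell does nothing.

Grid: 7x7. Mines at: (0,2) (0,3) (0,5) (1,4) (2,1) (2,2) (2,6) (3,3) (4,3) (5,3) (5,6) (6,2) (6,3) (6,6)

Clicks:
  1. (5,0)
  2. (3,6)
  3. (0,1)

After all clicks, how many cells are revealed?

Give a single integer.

Answer: 13

Derivation:
Click 1 (5,0) count=0: revealed 11 new [(3,0) (3,1) (3,2) (4,0) (4,1) (4,2) (5,0) (5,1) (5,2) (6,0) (6,1)] -> total=11
Click 2 (3,6) count=1: revealed 1 new [(3,6)] -> total=12
Click 3 (0,1) count=1: revealed 1 new [(0,1)] -> total=13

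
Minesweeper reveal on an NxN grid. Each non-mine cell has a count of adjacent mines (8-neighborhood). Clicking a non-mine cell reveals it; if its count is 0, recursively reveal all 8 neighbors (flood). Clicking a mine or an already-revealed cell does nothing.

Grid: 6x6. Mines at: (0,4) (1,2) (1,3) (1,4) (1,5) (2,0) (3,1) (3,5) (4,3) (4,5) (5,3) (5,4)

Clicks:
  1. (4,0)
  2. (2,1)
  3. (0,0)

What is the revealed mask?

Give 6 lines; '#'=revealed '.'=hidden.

Answer: ##....
##....
.#....
......
#.....
......

Derivation:
Click 1 (4,0) count=1: revealed 1 new [(4,0)] -> total=1
Click 2 (2,1) count=3: revealed 1 new [(2,1)] -> total=2
Click 3 (0,0) count=0: revealed 4 new [(0,0) (0,1) (1,0) (1,1)] -> total=6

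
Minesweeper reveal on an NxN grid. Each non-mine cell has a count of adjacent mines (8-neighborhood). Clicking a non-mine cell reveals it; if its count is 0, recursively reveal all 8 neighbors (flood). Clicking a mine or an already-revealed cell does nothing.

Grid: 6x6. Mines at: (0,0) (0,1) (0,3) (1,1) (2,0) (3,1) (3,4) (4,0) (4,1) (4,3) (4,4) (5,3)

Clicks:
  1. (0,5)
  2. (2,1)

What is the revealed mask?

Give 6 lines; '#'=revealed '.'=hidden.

Click 1 (0,5) count=0: revealed 6 new [(0,4) (0,5) (1,4) (1,5) (2,4) (2,5)] -> total=6
Click 2 (2,1) count=3: revealed 1 new [(2,1)] -> total=7

Answer: ....##
....##
.#..##
......
......
......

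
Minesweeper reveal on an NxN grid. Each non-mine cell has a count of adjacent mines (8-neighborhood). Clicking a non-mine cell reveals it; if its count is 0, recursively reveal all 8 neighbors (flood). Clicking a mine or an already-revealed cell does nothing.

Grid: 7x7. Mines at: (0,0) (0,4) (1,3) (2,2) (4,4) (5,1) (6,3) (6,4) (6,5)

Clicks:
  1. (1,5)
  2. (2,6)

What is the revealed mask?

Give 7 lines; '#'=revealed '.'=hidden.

Click 1 (1,5) count=1: revealed 1 new [(1,5)] -> total=1
Click 2 (2,6) count=0: revealed 14 new [(0,5) (0,6) (1,4) (1,6) (2,4) (2,5) (2,6) (3,4) (3,5) (3,6) (4,5) (4,6) (5,5) (5,6)] -> total=15

Answer: .....##
....###
....###
....###
.....##
.....##
.......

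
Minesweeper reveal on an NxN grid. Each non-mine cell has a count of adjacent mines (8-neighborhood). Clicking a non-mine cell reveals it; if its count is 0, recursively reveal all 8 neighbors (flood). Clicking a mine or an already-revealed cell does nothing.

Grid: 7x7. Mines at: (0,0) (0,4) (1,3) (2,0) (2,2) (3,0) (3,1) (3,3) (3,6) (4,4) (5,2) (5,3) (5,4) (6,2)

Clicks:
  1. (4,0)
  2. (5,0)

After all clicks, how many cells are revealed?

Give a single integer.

Click 1 (4,0) count=2: revealed 1 new [(4,0)] -> total=1
Click 2 (5,0) count=0: revealed 5 new [(4,1) (5,0) (5,1) (6,0) (6,1)] -> total=6

Answer: 6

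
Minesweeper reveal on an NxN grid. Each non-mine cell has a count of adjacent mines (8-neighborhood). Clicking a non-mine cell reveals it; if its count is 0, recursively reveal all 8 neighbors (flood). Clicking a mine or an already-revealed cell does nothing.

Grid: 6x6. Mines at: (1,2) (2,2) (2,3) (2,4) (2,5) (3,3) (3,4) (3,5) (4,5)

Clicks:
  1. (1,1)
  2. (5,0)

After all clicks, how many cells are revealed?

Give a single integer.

Answer: 19

Derivation:
Click 1 (1,1) count=2: revealed 1 new [(1,1)] -> total=1
Click 2 (5,0) count=0: revealed 18 new [(0,0) (0,1) (1,0) (2,0) (2,1) (3,0) (3,1) (3,2) (4,0) (4,1) (4,2) (4,3) (4,4) (5,0) (5,1) (5,2) (5,3) (5,4)] -> total=19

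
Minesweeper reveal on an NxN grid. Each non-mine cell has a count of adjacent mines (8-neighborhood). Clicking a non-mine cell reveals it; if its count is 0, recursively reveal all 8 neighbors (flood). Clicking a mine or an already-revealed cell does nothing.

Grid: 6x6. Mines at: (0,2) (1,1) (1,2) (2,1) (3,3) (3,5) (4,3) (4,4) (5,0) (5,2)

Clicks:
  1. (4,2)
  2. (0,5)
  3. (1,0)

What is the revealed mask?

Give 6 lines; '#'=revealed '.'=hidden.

Answer: ...###
#..###
...###
......
..#...
......

Derivation:
Click 1 (4,2) count=3: revealed 1 new [(4,2)] -> total=1
Click 2 (0,5) count=0: revealed 9 new [(0,3) (0,4) (0,5) (1,3) (1,4) (1,5) (2,3) (2,4) (2,5)] -> total=10
Click 3 (1,0) count=2: revealed 1 new [(1,0)] -> total=11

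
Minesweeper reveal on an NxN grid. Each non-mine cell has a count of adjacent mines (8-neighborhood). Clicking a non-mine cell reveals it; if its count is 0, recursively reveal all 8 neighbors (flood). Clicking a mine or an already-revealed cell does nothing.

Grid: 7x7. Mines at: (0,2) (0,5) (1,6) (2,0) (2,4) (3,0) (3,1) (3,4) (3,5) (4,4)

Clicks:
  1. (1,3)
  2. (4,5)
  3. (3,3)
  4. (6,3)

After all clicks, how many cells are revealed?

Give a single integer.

Click 1 (1,3) count=2: revealed 1 new [(1,3)] -> total=1
Click 2 (4,5) count=3: revealed 1 new [(4,5)] -> total=2
Click 3 (3,3) count=3: revealed 1 new [(3,3)] -> total=3
Click 4 (6,3) count=0: revealed 19 new [(4,0) (4,1) (4,2) (4,3) (4,6) (5,0) (5,1) (5,2) (5,3) (5,4) (5,5) (5,6) (6,0) (6,1) (6,2) (6,3) (6,4) (6,5) (6,6)] -> total=22

Answer: 22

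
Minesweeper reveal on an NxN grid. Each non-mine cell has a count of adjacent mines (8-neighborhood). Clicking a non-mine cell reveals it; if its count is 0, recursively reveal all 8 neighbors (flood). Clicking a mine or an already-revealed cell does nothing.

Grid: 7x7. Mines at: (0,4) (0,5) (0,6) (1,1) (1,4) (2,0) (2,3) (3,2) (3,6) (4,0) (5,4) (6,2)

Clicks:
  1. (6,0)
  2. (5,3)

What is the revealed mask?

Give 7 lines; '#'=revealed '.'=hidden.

Click 1 (6,0) count=0: revealed 4 new [(5,0) (5,1) (6,0) (6,1)] -> total=4
Click 2 (5,3) count=2: revealed 1 new [(5,3)] -> total=5

Answer: .......
.......
.......
.......
.......
##.#...
##.....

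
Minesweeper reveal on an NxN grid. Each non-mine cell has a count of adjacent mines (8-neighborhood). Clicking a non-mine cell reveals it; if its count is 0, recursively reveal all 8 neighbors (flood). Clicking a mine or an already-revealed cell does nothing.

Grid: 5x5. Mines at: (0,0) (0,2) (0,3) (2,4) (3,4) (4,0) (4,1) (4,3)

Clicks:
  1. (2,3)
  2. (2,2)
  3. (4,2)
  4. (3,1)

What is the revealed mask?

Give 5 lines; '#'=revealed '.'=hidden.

Answer: .....
####.
####.
####.
..#..

Derivation:
Click 1 (2,3) count=2: revealed 1 new [(2,3)] -> total=1
Click 2 (2,2) count=0: revealed 11 new [(1,0) (1,1) (1,2) (1,3) (2,0) (2,1) (2,2) (3,0) (3,1) (3,2) (3,3)] -> total=12
Click 3 (4,2) count=2: revealed 1 new [(4,2)] -> total=13
Click 4 (3,1) count=2: revealed 0 new [(none)] -> total=13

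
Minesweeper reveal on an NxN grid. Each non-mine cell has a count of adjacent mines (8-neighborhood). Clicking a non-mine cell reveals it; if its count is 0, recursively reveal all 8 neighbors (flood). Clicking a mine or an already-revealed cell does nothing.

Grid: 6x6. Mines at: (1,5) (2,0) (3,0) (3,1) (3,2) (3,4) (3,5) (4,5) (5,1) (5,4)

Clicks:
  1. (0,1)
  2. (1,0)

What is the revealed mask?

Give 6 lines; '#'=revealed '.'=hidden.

Answer: #####.
#####.
.####.
......
......
......

Derivation:
Click 1 (0,1) count=0: revealed 14 new [(0,0) (0,1) (0,2) (0,3) (0,4) (1,0) (1,1) (1,2) (1,3) (1,4) (2,1) (2,2) (2,3) (2,4)] -> total=14
Click 2 (1,0) count=1: revealed 0 new [(none)] -> total=14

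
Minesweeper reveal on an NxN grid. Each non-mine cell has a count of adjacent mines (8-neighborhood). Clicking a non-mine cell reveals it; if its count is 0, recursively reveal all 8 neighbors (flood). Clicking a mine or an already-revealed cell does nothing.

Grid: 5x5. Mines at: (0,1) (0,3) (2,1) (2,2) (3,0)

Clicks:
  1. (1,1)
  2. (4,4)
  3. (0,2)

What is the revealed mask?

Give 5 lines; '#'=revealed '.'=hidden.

Answer: ..#..
.#.##
...##
.####
.####

Derivation:
Click 1 (1,1) count=3: revealed 1 new [(1,1)] -> total=1
Click 2 (4,4) count=0: revealed 12 new [(1,3) (1,4) (2,3) (2,4) (3,1) (3,2) (3,3) (3,4) (4,1) (4,2) (4,3) (4,4)] -> total=13
Click 3 (0,2) count=2: revealed 1 new [(0,2)] -> total=14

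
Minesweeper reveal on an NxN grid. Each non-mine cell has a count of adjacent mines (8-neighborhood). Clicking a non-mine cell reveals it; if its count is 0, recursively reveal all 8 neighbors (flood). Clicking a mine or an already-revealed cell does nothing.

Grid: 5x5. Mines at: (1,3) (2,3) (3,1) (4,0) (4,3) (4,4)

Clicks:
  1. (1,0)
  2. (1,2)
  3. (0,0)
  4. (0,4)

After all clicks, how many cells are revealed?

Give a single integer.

Answer: 10

Derivation:
Click 1 (1,0) count=0: revealed 9 new [(0,0) (0,1) (0,2) (1,0) (1,1) (1,2) (2,0) (2,1) (2,2)] -> total=9
Click 2 (1,2) count=2: revealed 0 new [(none)] -> total=9
Click 3 (0,0) count=0: revealed 0 new [(none)] -> total=9
Click 4 (0,4) count=1: revealed 1 new [(0,4)] -> total=10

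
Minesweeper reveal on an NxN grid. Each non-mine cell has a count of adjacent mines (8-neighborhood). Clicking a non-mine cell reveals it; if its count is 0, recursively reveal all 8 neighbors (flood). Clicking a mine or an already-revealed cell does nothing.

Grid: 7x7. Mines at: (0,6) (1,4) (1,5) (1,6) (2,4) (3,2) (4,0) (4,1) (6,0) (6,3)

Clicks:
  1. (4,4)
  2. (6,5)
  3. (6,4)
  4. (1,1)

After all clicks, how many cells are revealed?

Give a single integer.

Click 1 (4,4) count=0: revealed 17 new [(2,5) (2,6) (3,3) (3,4) (3,5) (3,6) (4,3) (4,4) (4,5) (4,6) (5,3) (5,4) (5,5) (5,6) (6,4) (6,5) (6,6)] -> total=17
Click 2 (6,5) count=0: revealed 0 new [(none)] -> total=17
Click 3 (6,4) count=1: revealed 0 new [(none)] -> total=17
Click 4 (1,1) count=0: revealed 14 new [(0,0) (0,1) (0,2) (0,3) (1,0) (1,1) (1,2) (1,3) (2,0) (2,1) (2,2) (2,3) (3,0) (3,1)] -> total=31

Answer: 31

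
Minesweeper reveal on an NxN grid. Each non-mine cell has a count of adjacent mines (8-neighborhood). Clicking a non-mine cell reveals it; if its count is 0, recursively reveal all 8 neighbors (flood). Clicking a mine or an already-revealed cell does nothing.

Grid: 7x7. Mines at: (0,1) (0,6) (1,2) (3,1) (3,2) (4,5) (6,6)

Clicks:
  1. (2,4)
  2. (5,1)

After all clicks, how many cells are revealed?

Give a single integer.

Answer: 32

Derivation:
Click 1 (2,4) count=0: revealed 15 new [(0,3) (0,4) (0,5) (1,3) (1,4) (1,5) (1,6) (2,3) (2,4) (2,5) (2,6) (3,3) (3,4) (3,5) (3,6)] -> total=15
Click 2 (5,1) count=0: revealed 17 new [(4,0) (4,1) (4,2) (4,3) (4,4) (5,0) (5,1) (5,2) (5,3) (5,4) (5,5) (6,0) (6,1) (6,2) (6,3) (6,4) (6,5)] -> total=32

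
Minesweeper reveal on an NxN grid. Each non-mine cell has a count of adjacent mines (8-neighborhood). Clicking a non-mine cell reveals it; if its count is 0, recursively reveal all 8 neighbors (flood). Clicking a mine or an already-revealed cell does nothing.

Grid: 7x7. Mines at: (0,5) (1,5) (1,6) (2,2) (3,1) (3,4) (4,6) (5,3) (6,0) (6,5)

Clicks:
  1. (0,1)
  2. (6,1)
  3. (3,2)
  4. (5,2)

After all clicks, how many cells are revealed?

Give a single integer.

Click 1 (0,1) count=0: revealed 12 new [(0,0) (0,1) (0,2) (0,3) (0,4) (1,0) (1,1) (1,2) (1,3) (1,4) (2,0) (2,1)] -> total=12
Click 2 (6,1) count=1: revealed 1 new [(6,1)] -> total=13
Click 3 (3,2) count=2: revealed 1 new [(3,2)] -> total=14
Click 4 (5,2) count=1: revealed 1 new [(5,2)] -> total=15

Answer: 15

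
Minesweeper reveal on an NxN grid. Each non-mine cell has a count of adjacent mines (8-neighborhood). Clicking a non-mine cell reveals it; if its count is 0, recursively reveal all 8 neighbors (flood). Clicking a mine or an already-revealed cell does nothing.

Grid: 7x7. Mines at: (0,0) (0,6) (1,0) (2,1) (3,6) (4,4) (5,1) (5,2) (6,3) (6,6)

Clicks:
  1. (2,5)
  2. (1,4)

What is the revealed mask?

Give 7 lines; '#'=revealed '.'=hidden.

Click 1 (2,5) count=1: revealed 1 new [(2,5)] -> total=1
Click 2 (1,4) count=0: revealed 17 new [(0,1) (0,2) (0,3) (0,4) (0,5) (1,1) (1,2) (1,3) (1,4) (1,5) (2,2) (2,3) (2,4) (3,2) (3,3) (3,4) (3,5)] -> total=18

Answer: .#####.
.#####.
..####.
..####.
.......
.......
.......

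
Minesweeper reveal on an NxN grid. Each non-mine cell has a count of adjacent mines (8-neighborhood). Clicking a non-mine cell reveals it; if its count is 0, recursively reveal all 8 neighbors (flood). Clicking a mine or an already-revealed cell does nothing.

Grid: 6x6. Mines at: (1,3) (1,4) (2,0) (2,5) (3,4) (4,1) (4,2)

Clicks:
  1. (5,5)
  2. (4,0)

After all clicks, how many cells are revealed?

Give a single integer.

Answer: 7

Derivation:
Click 1 (5,5) count=0: revealed 6 new [(4,3) (4,4) (4,5) (5,3) (5,4) (5,5)] -> total=6
Click 2 (4,0) count=1: revealed 1 new [(4,0)] -> total=7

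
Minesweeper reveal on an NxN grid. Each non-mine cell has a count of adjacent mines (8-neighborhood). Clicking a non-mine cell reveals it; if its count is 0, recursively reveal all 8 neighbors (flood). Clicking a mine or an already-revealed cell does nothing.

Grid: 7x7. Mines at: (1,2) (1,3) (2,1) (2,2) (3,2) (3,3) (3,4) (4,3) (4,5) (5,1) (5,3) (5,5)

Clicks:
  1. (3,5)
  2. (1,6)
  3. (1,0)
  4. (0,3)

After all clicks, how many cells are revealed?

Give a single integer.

Answer: 13

Derivation:
Click 1 (3,5) count=2: revealed 1 new [(3,5)] -> total=1
Click 2 (1,6) count=0: revealed 10 new [(0,4) (0,5) (0,6) (1,4) (1,5) (1,6) (2,4) (2,5) (2,6) (3,6)] -> total=11
Click 3 (1,0) count=1: revealed 1 new [(1,0)] -> total=12
Click 4 (0,3) count=2: revealed 1 new [(0,3)] -> total=13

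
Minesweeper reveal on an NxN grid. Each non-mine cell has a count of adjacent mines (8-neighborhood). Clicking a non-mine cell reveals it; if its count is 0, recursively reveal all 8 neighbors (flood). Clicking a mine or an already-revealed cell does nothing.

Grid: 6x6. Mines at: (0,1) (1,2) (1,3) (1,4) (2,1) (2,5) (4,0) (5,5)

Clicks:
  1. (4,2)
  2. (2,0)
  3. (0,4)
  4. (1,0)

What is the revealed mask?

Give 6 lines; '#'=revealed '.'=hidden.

Click 1 (4,2) count=0: revealed 15 new [(2,2) (2,3) (2,4) (3,1) (3,2) (3,3) (3,4) (4,1) (4,2) (4,3) (4,4) (5,1) (5,2) (5,3) (5,4)] -> total=15
Click 2 (2,0) count=1: revealed 1 new [(2,0)] -> total=16
Click 3 (0,4) count=2: revealed 1 new [(0,4)] -> total=17
Click 4 (1,0) count=2: revealed 1 new [(1,0)] -> total=18

Answer: ....#.
#.....
#.###.
.####.
.####.
.####.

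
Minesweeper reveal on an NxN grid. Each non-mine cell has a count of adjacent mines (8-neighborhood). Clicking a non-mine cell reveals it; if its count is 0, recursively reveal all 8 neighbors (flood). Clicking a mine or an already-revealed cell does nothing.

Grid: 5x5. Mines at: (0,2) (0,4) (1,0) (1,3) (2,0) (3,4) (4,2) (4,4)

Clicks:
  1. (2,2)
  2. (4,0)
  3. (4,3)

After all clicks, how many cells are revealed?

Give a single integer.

Answer: 6

Derivation:
Click 1 (2,2) count=1: revealed 1 new [(2,2)] -> total=1
Click 2 (4,0) count=0: revealed 4 new [(3,0) (3,1) (4,0) (4,1)] -> total=5
Click 3 (4,3) count=3: revealed 1 new [(4,3)] -> total=6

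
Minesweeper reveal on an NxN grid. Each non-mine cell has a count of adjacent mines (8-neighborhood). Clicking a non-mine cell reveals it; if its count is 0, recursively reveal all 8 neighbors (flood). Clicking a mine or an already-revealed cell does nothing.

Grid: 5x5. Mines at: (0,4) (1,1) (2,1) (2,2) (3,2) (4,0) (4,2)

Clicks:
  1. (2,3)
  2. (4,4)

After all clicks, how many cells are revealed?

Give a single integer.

Answer: 8

Derivation:
Click 1 (2,3) count=2: revealed 1 new [(2,3)] -> total=1
Click 2 (4,4) count=0: revealed 7 new [(1,3) (1,4) (2,4) (3,3) (3,4) (4,3) (4,4)] -> total=8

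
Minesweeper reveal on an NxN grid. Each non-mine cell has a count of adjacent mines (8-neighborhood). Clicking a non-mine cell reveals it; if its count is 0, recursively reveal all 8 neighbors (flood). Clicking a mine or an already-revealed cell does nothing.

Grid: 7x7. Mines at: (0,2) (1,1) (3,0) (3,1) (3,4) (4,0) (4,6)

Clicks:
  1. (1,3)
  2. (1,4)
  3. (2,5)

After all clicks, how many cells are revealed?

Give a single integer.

Click 1 (1,3) count=1: revealed 1 new [(1,3)] -> total=1
Click 2 (1,4) count=0: revealed 13 new [(0,3) (0,4) (0,5) (0,6) (1,4) (1,5) (1,6) (2,3) (2,4) (2,5) (2,6) (3,5) (3,6)] -> total=14
Click 3 (2,5) count=1: revealed 0 new [(none)] -> total=14

Answer: 14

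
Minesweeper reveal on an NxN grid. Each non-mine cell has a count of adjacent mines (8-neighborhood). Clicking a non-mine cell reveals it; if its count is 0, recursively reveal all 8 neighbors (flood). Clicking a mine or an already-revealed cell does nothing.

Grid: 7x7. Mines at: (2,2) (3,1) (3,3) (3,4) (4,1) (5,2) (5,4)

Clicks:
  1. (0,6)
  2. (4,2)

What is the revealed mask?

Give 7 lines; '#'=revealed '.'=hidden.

Answer: #######
#######
##.####
.....##
..#..##
.....##
.....##

Derivation:
Click 1 (0,6) count=0: revealed 28 new [(0,0) (0,1) (0,2) (0,3) (0,4) (0,5) (0,6) (1,0) (1,1) (1,2) (1,3) (1,4) (1,5) (1,6) (2,0) (2,1) (2,3) (2,4) (2,5) (2,6) (3,5) (3,6) (4,5) (4,6) (5,5) (5,6) (6,5) (6,6)] -> total=28
Click 2 (4,2) count=4: revealed 1 new [(4,2)] -> total=29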